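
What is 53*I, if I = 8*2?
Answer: 848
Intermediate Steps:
I = 16
53*I = 53*16 = 848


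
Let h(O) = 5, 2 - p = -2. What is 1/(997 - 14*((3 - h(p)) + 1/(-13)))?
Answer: 13/13339 ≈ 0.00097459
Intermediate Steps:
p = 4 (p = 2 - 1*(-2) = 2 + 2 = 4)
1/(997 - 14*((3 - h(p)) + 1/(-13))) = 1/(997 - 14*((3 - 1*5) + 1/(-13))) = 1/(997 - 14*((3 - 5) - 1/13)) = 1/(997 - 14*(-2 - 1/13)) = 1/(997 - 14*(-27/13)) = 1/(997 + 378/13) = 1/(13339/13) = 13/13339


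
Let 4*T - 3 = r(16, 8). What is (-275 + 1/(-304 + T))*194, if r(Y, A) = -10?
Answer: -65247826/1223 ≈ -53351.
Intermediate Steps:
T = -7/4 (T = ¾ + (¼)*(-10) = ¾ - 5/2 = -7/4 ≈ -1.7500)
(-275 + 1/(-304 + T))*194 = (-275 + 1/(-304 - 7/4))*194 = (-275 + 1/(-1223/4))*194 = (-275 - 4/1223)*194 = -336329/1223*194 = -65247826/1223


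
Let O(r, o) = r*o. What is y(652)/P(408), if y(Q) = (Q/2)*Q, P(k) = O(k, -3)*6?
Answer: -26569/918 ≈ -28.942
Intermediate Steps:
O(r, o) = o*r
P(k) = -18*k (P(k) = -3*k*6 = -18*k)
y(Q) = Q²/2 (y(Q) = (Q*(½))*Q = (Q/2)*Q = Q²/2)
y(652)/P(408) = ((½)*652²)/((-18*408)) = ((½)*425104)/(-7344) = 212552*(-1/7344) = -26569/918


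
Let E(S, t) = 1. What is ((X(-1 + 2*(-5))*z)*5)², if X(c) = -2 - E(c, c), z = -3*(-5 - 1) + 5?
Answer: 119025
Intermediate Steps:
z = 23 (z = -3*(-6) + 5 = 18 + 5 = 23)
X(c) = -3 (X(c) = -2 - 1*1 = -2 - 1 = -3)
((X(-1 + 2*(-5))*z)*5)² = (-3*23*5)² = (-69*5)² = (-345)² = 119025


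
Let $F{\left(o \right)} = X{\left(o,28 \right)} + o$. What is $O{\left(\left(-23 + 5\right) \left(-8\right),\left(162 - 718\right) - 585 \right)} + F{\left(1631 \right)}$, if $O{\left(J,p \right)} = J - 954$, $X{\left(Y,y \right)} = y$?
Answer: $849$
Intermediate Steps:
$F{\left(o \right)} = 28 + o$
$O{\left(J,p \right)} = -954 + J$
$O{\left(\left(-23 + 5\right) \left(-8\right),\left(162 - 718\right) - 585 \right)} + F{\left(1631 \right)} = \left(-954 + \left(-23 + 5\right) \left(-8\right)\right) + \left(28 + 1631\right) = \left(-954 - -144\right) + 1659 = \left(-954 + 144\right) + 1659 = -810 + 1659 = 849$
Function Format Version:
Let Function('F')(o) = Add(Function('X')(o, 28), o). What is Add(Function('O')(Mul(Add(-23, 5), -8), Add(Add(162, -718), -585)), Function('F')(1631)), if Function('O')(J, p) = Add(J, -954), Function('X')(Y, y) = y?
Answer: 849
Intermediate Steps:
Function('F')(o) = Add(28, o)
Function('O')(J, p) = Add(-954, J)
Add(Function('O')(Mul(Add(-23, 5), -8), Add(Add(162, -718), -585)), Function('F')(1631)) = Add(Add(-954, Mul(Add(-23, 5), -8)), Add(28, 1631)) = Add(Add(-954, Mul(-18, -8)), 1659) = Add(Add(-954, 144), 1659) = Add(-810, 1659) = 849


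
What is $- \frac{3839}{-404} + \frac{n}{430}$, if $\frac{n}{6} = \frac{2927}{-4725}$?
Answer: $\frac{1298798867}{136804500} \approx 9.4938$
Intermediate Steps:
$n = - \frac{5854}{1575}$ ($n = 6 \frac{2927}{-4725} = 6 \cdot 2927 \left(- \frac{1}{4725}\right) = 6 \left(- \frac{2927}{4725}\right) = - \frac{5854}{1575} \approx -3.7168$)
$- \frac{3839}{-404} + \frac{n}{430} = - \frac{3839}{-404} - \frac{5854}{1575 \cdot 430} = \left(-3839\right) \left(- \frac{1}{404}\right) - \frac{2927}{338625} = \frac{3839}{404} - \frac{2927}{338625} = \frac{1298798867}{136804500}$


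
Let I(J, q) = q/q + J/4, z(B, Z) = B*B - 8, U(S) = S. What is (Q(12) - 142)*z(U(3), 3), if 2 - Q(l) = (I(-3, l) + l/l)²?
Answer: -2265/16 ≈ -141.56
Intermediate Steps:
z(B, Z) = -8 + B² (z(B, Z) = B² - 8 = -8 + B²)
I(J, q) = 1 + J/4 (I(J, q) = 1 + J*(¼) = 1 + J/4)
Q(l) = 7/16 (Q(l) = 2 - ((1 + (¼)*(-3)) + l/l)² = 2 - ((1 - ¾) + 1)² = 2 - (¼ + 1)² = 2 - (5/4)² = 2 - 1*25/16 = 2 - 25/16 = 7/16)
(Q(12) - 142)*z(U(3), 3) = (7/16 - 142)*(-8 + 3²) = -2265*(-8 + 9)/16 = -2265/16*1 = -2265/16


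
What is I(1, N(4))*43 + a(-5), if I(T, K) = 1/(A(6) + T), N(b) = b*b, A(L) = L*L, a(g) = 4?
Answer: 191/37 ≈ 5.1622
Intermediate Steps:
A(L) = L²
N(b) = b²
I(T, K) = 1/(36 + T) (I(T, K) = 1/(6² + T) = 1/(36 + T))
I(1, N(4))*43 + a(-5) = 43/(36 + 1) + 4 = 43/37 + 4 = 191/37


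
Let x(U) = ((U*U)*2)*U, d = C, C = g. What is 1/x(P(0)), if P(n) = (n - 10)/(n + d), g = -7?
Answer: 343/2000 ≈ 0.17150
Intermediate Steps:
C = -7
d = -7
P(n) = (-10 + n)/(-7 + n) (P(n) = (n - 10)/(n - 7) = (-10 + n)/(-7 + n))
x(U) = 2*U³ (x(U) = (U²*2)*U = (2*U²)*U = 2*U³)
1/x(P(0)) = 1/(2*((-10 + 0)/(-7 + 0))³) = 1/(2*(-10/(-7))³) = 1/(2*(-⅐*(-10))³) = 1/(2*(10/7)³) = 1/(2*(1000/343)) = 1/(2000/343) = 343/2000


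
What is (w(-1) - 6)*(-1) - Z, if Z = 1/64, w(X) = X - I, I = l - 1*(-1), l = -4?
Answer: 255/64 ≈ 3.9844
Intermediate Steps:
I = -3 (I = -4 - 1*(-1) = -4 + 1 = -3)
w(X) = 3 + X (w(X) = X - 1*(-3) = X + 3 = 3 + X)
Z = 1/64 ≈ 0.015625
(w(-1) - 6)*(-1) - Z = ((3 - 1) - 6)*(-1) - 1*1/64 = (2 - 6)*(-1) - 1/64 = -4*(-1) - 1/64 = 4 - 1/64 = 255/64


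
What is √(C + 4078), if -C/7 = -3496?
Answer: 5*√1142 ≈ 168.97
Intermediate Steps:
C = 24472 (C = -7*(-3496) = 24472)
√(C + 4078) = √(24472 + 4078) = √28550 = 5*√1142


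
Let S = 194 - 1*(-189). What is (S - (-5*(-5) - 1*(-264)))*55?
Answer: 5170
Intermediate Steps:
S = 383 (S = 194 + 189 = 383)
(S - (-5*(-5) - 1*(-264)))*55 = (383 - (-5*(-5) - 1*(-264)))*55 = (383 - (25 + 264))*55 = (383 - 1*289)*55 = (383 - 289)*55 = 94*55 = 5170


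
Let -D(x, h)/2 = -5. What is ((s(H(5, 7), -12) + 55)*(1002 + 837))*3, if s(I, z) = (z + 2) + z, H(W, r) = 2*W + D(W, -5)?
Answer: 182061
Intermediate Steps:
D(x, h) = 10 (D(x, h) = -2*(-5) = 10)
H(W, r) = 10 + 2*W (H(W, r) = 2*W + 10 = 10 + 2*W)
s(I, z) = 2 + 2*z (s(I, z) = (2 + z) + z = 2 + 2*z)
((s(H(5, 7), -12) + 55)*(1002 + 837))*3 = (((2 + 2*(-12)) + 55)*(1002 + 837))*3 = (((2 - 24) + 55)*1839)*3 = ((-22 + 55)*1839)*3 = (33*1839)*3 = 60687*3 = 182061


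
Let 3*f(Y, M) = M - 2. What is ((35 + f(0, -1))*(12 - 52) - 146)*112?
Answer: -168672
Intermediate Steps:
f(Y, M) = -2/3 + M/3 (f(Y, M) = (M - 2)/3 = (-2 + M)/3 = -2/3 + M/3)
((35 + f(0, -1))*(12 - 52) - 146)*112 = ((35 + (-2/3 + (1/3)*(-1)))*(12 - 52) - 146)*112 = ((35 + (-2/3 - 1/3))*(-40) - 146)*112 = ((35 - 1)*(-40) - 146)*112 = (34*(-40) - 146)*112 = (-1360 - 146)*112 = -1506*112 = -168672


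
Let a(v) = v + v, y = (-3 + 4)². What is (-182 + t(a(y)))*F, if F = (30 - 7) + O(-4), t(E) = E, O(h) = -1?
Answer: -3960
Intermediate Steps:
y = 1 (y = 1² = 1)
a(v) = 2*v
F = 22 (F = (30 - 7) - 1 = 23 - 1 = 22)
(-182 + t(a(y)))*F = (-182 + 2*1)*22 = (-182 + 2)*22 = -180*22 = -3960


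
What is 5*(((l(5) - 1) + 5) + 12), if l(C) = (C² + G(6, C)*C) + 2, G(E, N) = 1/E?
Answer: 1315/6 ≈ 219.17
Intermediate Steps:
l(C) = 2 + C² + C/6 (l(C) = (C² + C/6) + 2 = 2 + C² + C/6)
5*(((l(5) - 1) + 5) + 12) = 5*((((2 + 5² + (⅙)*5) - 1) + 5) + 12) = 5*((((2 + 25 + ⅚) - 1) + 5) + 12) = 5*(((167/6 - 1) + 5) + 12) = 5*((161/6 + 5) + 12) = 5*(191/6 + 12) = 5*(263/6) = 1315/6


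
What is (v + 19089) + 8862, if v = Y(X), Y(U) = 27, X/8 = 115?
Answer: 27978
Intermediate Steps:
X = 920 (X = 8*115 = 920)
v = 27
(v + 19089) + 8862 = (27 + 19089) + 8862 = 19116 + 8862 = 27978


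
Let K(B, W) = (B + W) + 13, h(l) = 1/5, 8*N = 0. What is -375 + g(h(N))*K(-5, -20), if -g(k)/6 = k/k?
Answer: -303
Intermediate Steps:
N = 0 (N = (1/8)*0 = 0)
h(l) = 1/5
g(k) = -6 (g(k) = -6*k/k = -6*1 = -6)
K(B, W) = 13 + B + W
-375 + g(h(N))*K(-5, -20) = -375 - 6*(13 - 5 - 20) = -375 - 6*(-12) = -375 + 72 = -303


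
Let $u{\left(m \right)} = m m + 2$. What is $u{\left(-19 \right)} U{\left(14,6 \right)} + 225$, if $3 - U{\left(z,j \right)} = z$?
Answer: $-3768$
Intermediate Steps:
$U{\left(z,j \right)} = 3 - z$
$u{\left(m \right)} = 2 + m^{2}$ ($u{\left(m \right)} = m^{2} + 2 = 2 + m^{2}$)
$u{\left(-19 \right)} U{\left(14,6 \right)} + 225 = \left(2 + \left(-19\right)^{2}\right) \left(3 - 14\right) + 225 = \left(2 + 361\right) \left(3 - 14\right) + 225 = 363 \left(-11\right) + 225 = -3993 + 225 = -3768$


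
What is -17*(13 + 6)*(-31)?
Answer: 10013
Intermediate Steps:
-17*(13 + 6)*(-31) = -17*19*(-31) = -323*(-31) = 10013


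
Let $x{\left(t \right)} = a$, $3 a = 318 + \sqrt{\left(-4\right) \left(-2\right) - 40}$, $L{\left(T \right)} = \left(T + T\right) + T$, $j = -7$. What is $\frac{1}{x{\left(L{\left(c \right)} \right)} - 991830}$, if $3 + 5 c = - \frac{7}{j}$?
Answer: $- \frac{2231379}{2212912107404} - \frac{3 i \sqrt{2}}{2212912107404} \approx -1.0083 \cdot 10^{-6} - 1.9172 \cdot 10^{-12} i$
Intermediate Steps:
$c = - \frac{2}{5}$ ($c = - \frac{3}{5} + \frac{\left(-7\right) \frac{1}{-7}}{5} = - \frac{3}{5} + \frac{\left(-7\right) \left(- \frac{1}{7}\right)}{5} = - \frac{3}{5} + \frac{1}{5} \cdot 1 = - \frac{3}{5} + \frac{1}{5} = - \frac{2}{5} \approx -0.4$)
$L{\left(T \right)} = 3 T$ ($L{\left(T \right)} = 2 T + T = 3 T$)
$a = 106 + \frac{4 i \sqrt{2}}{3}$ ($a = \frac{318 + \sqrt{\left(-4\right) \left(-2\right) - 40}}{3} = \frac{318 + \sqrt{8 - 40}}{3} = \frac{318 + \sqrt{-32}}{3} = \frac{318 + 4 i \sqrt{2}}{3} = 106 + \frac{4 i \sqrt{2}}{3} \approx 106.0 + 1.8856 i$)
$x{\left(t \right)} = 106 + \frac{4 i \sqrt{2}}{3}$
$\frac{1}{x{\left(L{\left(c \right)} \right)} - 991830} = \frac{1}{\left(106 + \frac{4 i \sqrt{2}}{3}\right) - 991830} = \frac{1}{-991724 + \frac{4 i \sqrt{2}}{3}}$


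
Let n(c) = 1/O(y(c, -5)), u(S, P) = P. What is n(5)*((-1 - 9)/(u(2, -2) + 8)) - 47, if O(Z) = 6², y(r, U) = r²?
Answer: -5081/108 ≈ -47.046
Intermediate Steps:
O(Z) = 36
n(c) = 1/36
n(5)*((-1 - 9)/(u(2, -2) + 8)) - 47 = ((-1 - 9)/(-2 + 8))/36 - 47 = (-10/6)/36 - 47 = (-10*⅙)/36 - 47 = (1/36)*(-5/3) - 47 = -5/108 - 47 = -5081/108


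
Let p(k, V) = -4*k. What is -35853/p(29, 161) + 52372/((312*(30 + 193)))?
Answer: 312572935/1008852 ≈ 309.83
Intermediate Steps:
-35853/p(29, 161) + 52372/((312*(30 + 193))) = -35853/((-4*29)) + 52372/((312*(30 + 193))) = -35853/(-116) + 52372/((312*223)) = -35853*(-1/116) + 52372/69576 = 35853/116 + 52372*(1/69576) = 35853/116 + 13093/17394 = 312572935/1008852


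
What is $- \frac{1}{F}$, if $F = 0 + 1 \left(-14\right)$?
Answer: $\frac{1}{14} \approx 0.071429$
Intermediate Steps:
$F = -14$ ($F = 0 - 14 = -14$)
$- \frac{1}{F} = - \frac{1}{-14} = \left(-1\right) \left(- \frac{1}{14}\right) = \frac{1}{14}$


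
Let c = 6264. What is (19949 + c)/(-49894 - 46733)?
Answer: -26213/96627 ≈ -0.27128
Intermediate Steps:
(19949 + c)/(-49894 - 46733) = (19949 + 6264)/(-49894 - 46733) = 26213/(-96627) = 26213*(-1/96627) = -26213/96627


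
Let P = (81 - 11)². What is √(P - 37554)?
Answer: I*√32654 ≈ 180.7*I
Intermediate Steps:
P = 4900 (P = 70² = 4900)
√(P - 37554) = √(4900 - 37554) = √(-32654) = I*√32654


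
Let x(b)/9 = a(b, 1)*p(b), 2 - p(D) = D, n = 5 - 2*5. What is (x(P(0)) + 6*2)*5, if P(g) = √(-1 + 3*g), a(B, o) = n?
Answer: -390 + 225*I ≈ -390.0 + 225.0*I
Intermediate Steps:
n = -5 (n = 5 - 10 = -5)
p(D) = 2 - D
a(B, o) = -5
x(b) = -90 + 45*b (x(b) = 9*(-5*(2 - b)) = 9*(-10 + 5*b) = -90 + 45*b)
(x(P(0)) + 6*2)*5 = ((-90 + 45*√(-1 + 3*0)) + 6*2)*5 = ((-90 + 45*√(-1 + 0)) + 12)*5 = ((-90 + 45*√(-1)) + 12)*5 = ((-90 + 45*I) + 12)*5 = (-78 + 45*I)*5 = -390 + 225*I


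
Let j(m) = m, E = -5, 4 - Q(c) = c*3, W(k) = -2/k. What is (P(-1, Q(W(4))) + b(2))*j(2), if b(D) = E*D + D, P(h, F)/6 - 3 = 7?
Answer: 104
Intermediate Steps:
Q(c) = 4 - 3*c (Q(c) = 4 - c*3 = 4 - 3*c)
P(h, F) = 60 (P(h, F) = 18 + 6*7 = 18 + 42 = 60)
b(D) = -4*D (b(D) = -5*D + D = -4*D)
(P(-1, Q(W(4))) + b(2))*j(2) = (60 - 4*2)*2 = (60 - 8)*2 = 52*2 = 104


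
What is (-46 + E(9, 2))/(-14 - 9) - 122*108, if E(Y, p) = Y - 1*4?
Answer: -303007/23 ≈ -13174.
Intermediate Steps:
E(Y, p) = -4 + Y (E(Y, p) = Y - 4 = -4 + Y)
(-46 + E(9, 2))/(-14 - 9) - 122*108 = (-46 + (-4 + 9))/(-14 - 9) - 122*108 = (-46 + 5)/(-23) - 13176 = -41*(-1/23) - 13176 = 41/23 - 13176 = -303007/23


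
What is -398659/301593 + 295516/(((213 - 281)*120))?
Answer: -2566072623/68361080 ≈ -37.537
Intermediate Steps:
-398659/301593 + 295516/(((213 - 281)*120)) = -398659*1/301593 + 295516/((-68*120)) = -398659/301593 + 295516/(-8160) = -398659/301593 + 295516*(-1/8160) = -398659/301593 - 73879/2040 = -2566072623/68361080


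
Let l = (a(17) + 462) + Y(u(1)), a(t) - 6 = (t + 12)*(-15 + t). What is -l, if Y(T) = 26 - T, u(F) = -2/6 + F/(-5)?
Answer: -8288/15 ≈ -552.53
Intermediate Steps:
u(F) = -⅓ - F/5 (u(F) = -2*⅙ + F*(-⅕) = -⅓ - F/5)
a(t) = 6 + (-15 + t)*(12 + t) (a(t) = 6 + (t + 12)*(-15 + t) = 6 + (12 + t)*(-15 + t) = 6 + (-15 + t)*(12 + t))
l = 8288/15 (l = ((-174 + 17² - 3*17) + 462) + (26 - (-⅓ - ⅕*1)) = ((-174 + 289 - 51) + 462) + (26 - (-⅓ - ⅕)) = (64 + 462) + (26 - 1*(-8/15)) = 526 + (26 + 8/15) = 526 + 398/15 = 8288/15 ≈ 552.53)
-l = -1*8288/15 = -8288/15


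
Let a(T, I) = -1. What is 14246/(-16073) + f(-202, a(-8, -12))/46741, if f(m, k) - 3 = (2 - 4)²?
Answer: -665759775/751268093 ≈ -0.88618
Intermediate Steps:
f(m, k) = 7 (f(m, k) = 3 + (2 - 4)² = 3 + (-2)² = 3 + 4 = 7)
14246/(-16073) + f(-202, a(-8, -12))/46741 = 14246/(-16073) + 7/46741 = 14246*(-1/16073) + 7*(1/46741) = -14246/16073 + 7/46741 = -665759775/751268093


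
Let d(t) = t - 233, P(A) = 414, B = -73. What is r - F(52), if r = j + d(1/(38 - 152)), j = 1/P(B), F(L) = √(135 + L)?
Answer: -916414/3933 - √187 ≈ -246.68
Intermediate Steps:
j = 1/414 ≈ 0.0024155
d(t) = -233 + t
r = -916414/3933 (r = 1/414 + (-233 + 1/(38 - 152)) = 1/414 + (-233 + 1/(-114)) = 1/414 + (-233 - 1/114) = 1/414 - 26563/114 = -916414/3933 ≈ -233.01)
r - F(52) = -916414/3933 - √(135 + 52) = -916414/3933 - √187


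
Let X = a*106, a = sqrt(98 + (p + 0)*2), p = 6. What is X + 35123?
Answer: 35123 + 106*sqrt(110) ≈ 36235.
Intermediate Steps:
a = sqrt(110) (a = sqrt(98 + (6 + 0)*2) = sqrt(98 + 6*2) = sqrt(98 + 12) = sqrt(110) ≈ 10.488)
X = 106*sqrt(110) (X = sqrt(110)*106 = 106*sqrt(110) ≈ 1111.7)
X + 35123 = 106*sqrt(110) + 35123 = 35123 + 106*sqrt(110)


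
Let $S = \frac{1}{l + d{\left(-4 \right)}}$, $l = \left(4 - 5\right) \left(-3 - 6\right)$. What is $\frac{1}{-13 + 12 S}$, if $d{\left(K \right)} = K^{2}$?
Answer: $- \frac{25}{313} \approx -0.079872$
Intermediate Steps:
$l = 9$ ($l = \left(-1\right) \left(-9\right) = 9$)
$S = \frac{1}{25}$ ($S = \frac{1}{9 + \left(-4\right)^{2}} = \frac{1}{9 + 16} = \frac{1}{25} \approx 0.04$)
$\frac{1}{-13 + 12 S} = \frac{1}{-13 + 12 \cdot \frac{1}{25}} = \frac{1}{-13 + \frac{12}{25}} = \frac{1}{- \frac{313}{25}} = - \frac{25}{313}$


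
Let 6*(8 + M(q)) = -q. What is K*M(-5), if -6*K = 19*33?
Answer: 8987/12 ≈ 748.92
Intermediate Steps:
K = -209/2 (K = -19*33/6 = -1/6*627 = -209/2 ≈ -104.50)
M(q) = -8 - q/6 (M(q) = -8 + (-q)/6 = -8 - q/6)
K*M(-5) = -209*(-8 - 1/6*(-5))/2 = -209*(-8 + 5/6)/2 = -209/2*(-43/6) = 8987/12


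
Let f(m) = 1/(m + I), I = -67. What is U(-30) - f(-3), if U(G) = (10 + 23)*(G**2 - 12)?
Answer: 2051281/70 ≈ 29304.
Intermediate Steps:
f(m) = 1/(-67 + m) (f(m) = 1/(m - 67) = 1/(-67 + m))
U(G) = -396 + 33*G**2 (U(G) = 33*(-12 + G**2) = -396 + 33*G**2)
U(-30) - f(-3) = (-396 + 33*(-30)**2) - 1/(-67 - 3) = (-396 + 33*900) - 1/(-70) = (-396 + 29700) - 1*(-1/70) = 29304 + 1/70 = 2051281/70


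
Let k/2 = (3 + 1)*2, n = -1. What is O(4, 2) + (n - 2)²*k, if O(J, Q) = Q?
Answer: 146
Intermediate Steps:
k = 16 (k = 2*((3 + 1)*2) = 2*(4*2) = 2*8 = 16)
O(4, 2) + (n - 2)²*k = 2 + (-1 - 2)²*16 = 2 + (-3)²*16 = 2 + 9*16 = 2 + 144 = 146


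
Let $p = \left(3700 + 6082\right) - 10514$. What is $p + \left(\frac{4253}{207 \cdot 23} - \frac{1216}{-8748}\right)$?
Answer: $- \frac{845673341}{1156923} \approx -730.97$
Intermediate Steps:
$p = -732$ ($p = 9782 - 10514 = -732$)
$p + \left(\frac{4253}{207 \cdot 23} - \frac{1216}{-8748}\right) = -732 + \left(\frac{4253}{207 \cdot 23} - \frac{1216}{-8748}\right) = -732 - \left(- \frac{304}{2187} - \frac{4253}{4761}\right) = -732 + \left(4253 \cdot \frac{1}{4761} + \frac{304}{2187}\right) = -732 + \left(\frac{4253}{4761} + \frac{304}{2187}\right) = -732 + \frac{1194295}{1156923} = - \frac{845673341}{1156923}$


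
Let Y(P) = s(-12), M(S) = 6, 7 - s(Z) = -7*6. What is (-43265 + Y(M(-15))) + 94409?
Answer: 51193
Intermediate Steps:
s(Z) = 49 (s(Z) = 7 - (-7)*6 = 7 - 1*(-42) = 7 + 42 = 49)
Y(P) = 49
(-43265 + Y(M(-15))) + 94409 = (-43265 + 49) + 94409 = -43216 + 94409 = 51193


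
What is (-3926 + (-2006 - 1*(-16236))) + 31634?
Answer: 41938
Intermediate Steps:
(-3926 + (-2006 - 1*(-16236))) + 31634 = (-3926 + (-2006 + 16236)) + 31634 = (-3926 + 14230) + 31634 = 10304 + 31634 = 41938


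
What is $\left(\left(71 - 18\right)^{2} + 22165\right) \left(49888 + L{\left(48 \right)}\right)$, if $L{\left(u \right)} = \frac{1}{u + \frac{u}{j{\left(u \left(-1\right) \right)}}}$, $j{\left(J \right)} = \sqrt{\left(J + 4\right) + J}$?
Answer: $\frac{695214112097}{558} + \frac{12487 i \sqrt{23}}{1116} \approx 1.2459 \cdot 10^{9} + 53.661 i$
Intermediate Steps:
$j{\left(J \right)} = \sqrt{4 + 2 J}$ ($j{\left(J \right)} = \sqrt{\left(4 + J\right) + J} = \sqrt{4 + 2 J}$)
$L{\left(u \right)} = \frac{1}{u + \frac{u}{\sqrt{4 - 2 u}}}$ ($L{\left(u \right)} = \frac{1}{u + \frac{u}{\sqrt{4 + 2 u \left(-1\right)}}} = \frac{1}{u + \frac{u}{\sqrt{4 + 2 \left(- u\right)}}} = \frac{1}{u + \frac{u}{\sqrt{4 - 2 u}}}$)
$\left(\left(71 - 18\right)^{2} + 22165\right) \left(49888 + L{\left(48 \right)}\right) = \left(\left(71 - 18\right)^{2} + 22165\right) \left(49888 + \frac{\sqrt{4 - 96}}{48 \left(1 + \sqrt{2} \sqrt{2 - 48}\right)}\right) = \left(53^{2} + 22165\right) \left(49888 + \frac{\sqrt{4 - 96}}{48 \left(1 + \sqrt{2} \sqrt{2 - 48}\right)}\right) = \left(2809 + 22165\right) \left(49888 + \frac{\sqrt{-92}}{48 \left(1 + \sqrt{2} \sqrt{-46}\right)}\right) = 24974 \left(49888 + \frac{2 i \sqrt{23}}{48 \left(1 + \sqrt{2} i \sqrt{46}\right)}\right) = 24974 \left(49888 + \frac{2 i \sqrt{23}}{48 \left(1 + 2 i \sqrt{23}\right)}\right) = 24974 \left(49888 + \frac{i \sqrt{23}}{24 \left(1 + 2 i \sqrt{23}\right)}\right) = 1245902912 + \frac{12487 i \sqrt{23}}{12 \left(1 + 2 i \sqrt{23}\right)}$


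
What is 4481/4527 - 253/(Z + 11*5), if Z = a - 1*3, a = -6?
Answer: -40835/9054 ≈ -4.5102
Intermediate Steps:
Z = -9 (Z = -6 - 1*3 = -6 - 3 = -9)
4481/4527 - 253/(Z + 11*5) = 4481/4527 - 253/(-9 + 11*5) = 4481*(1/4527) - 253/(-9 + 55) = 4481/4527 - 253/46 = 4481/4527 - 253*1/46 = 4481/4527 - 11/2 = -40835/9054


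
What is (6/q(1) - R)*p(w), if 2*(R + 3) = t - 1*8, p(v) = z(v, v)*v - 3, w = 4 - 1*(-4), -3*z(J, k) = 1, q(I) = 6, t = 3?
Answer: -221/6 ≈ -36.833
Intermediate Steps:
z(J, k) = -1/3 (z(J, k) = -1/3*1 = -1/3)
w = 8 (w = 4 + 4 = 8)
p(v) = -3 - v/3 (p(v) = -v/3 - 3 = -3 - v/3)
R = -11/2 (R = -3 + (3 - 1*8)/2 = -3 + (3 - 8)/2 = -3 + (1/2)*(-5) = -3 - 5/2 = -11/2 ≈ -5.5000)
(6/q(1) - R)*p(w) = (6/6 - 1*(-11/2))*(-3 - 1/3*8) = (6*(1/6) + 11/2)*(-3 - 8/3) = (1 + 11/2)*(-17/3) = (13/2)*(-17/3) = -221/6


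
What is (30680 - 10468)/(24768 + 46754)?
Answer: 10106/35761 ≈ 0.28260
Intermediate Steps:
(30680 - 10468)/(24768 + 46754) = 20212/71522 = 20212*(1/71522) = 10106/35761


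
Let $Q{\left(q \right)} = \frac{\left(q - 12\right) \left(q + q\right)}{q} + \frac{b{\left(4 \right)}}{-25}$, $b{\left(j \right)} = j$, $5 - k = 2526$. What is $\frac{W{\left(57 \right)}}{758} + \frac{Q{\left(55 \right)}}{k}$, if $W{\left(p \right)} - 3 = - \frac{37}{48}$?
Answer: $- \frac{71336389}{2293101600} \approx -0.031109$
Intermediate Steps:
$k = -2521$ ($k = 5 - 2526 = -2521$)
$W{\left(p \right)} = \frac{107}{48}$ ($W{\left(p \right)} = 3 - \frac{37}{48} = \frac{107}{48}$)
$Q{\left(q \right)} = - \frac{604}{25} + 2 q$ ($Q{\left(q \right)} = \frac{\left(q - 12\right) \left(q + q\right)}{q} + \frac{4}{-25} = \frac{\left(-12 + q\right) 2 q}{q} + 4 \left(- \frac{1}{25}\right) = \frac{2 q \left(-12 + q\right)}{q} - \frac{4}{25} = \left(-24 + 2 q\right) - \frac{4}{25} = - \frac{604}{25} + 2 q$)
$\frac{W{\left(57 \right)}}{758} + \frac{Q{\left(55 \right)}}{k} = \frac{107}{48 \cdot 758} + \frac{- \frac{604}{25} + 2 \cdot 55}{-2521} = \frac{107}{48} \cdot \frac{1}{758} + \left(- \frac{604}{25} + 110\right) \left(- \frac{1}{2521}\right) = \frac{107}{36384} + \frac{2146}{25} \left(- \frac{1}{2521}\right) = \frac{107}{36384} - \frac{2146}{63025} = - \frac{71336389}{2293101600}$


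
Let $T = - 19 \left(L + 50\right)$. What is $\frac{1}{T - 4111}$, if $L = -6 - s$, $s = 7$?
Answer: $- \frac{1}{4814} \approx -0.00020773$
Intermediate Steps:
$L = -13$ ($L = -6 - 7 = -13$)
$T = -703$ ($T = - 19 \left(-13 + 50\right) = \left(-19\right) 37 = -703$)
$\frac{1}{T - 4111} = \frac{1}{-703 - 4111} = \frac{1}{-4814} = - \frac{1}{4814}$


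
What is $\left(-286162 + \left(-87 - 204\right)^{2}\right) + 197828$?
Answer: $-3653$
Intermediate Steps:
$\left(-286162 + \left(-87 - 204\right)^{2}\right) + 197828 = \left(-286162 + \left(-291\right)^{2}\right) + 197828 = \left(-286162 + 84681\right) + 197828 = -201481 + 197828 = -3653$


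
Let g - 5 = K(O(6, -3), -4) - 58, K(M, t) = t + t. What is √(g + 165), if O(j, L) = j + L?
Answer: 2*√26 ≈ 10.198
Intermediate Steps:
O(j, L) = L + j
K(M, t) = 2*t
g = -61 (g = 5 + (2*(-4) - 58) = 5 + (-8 - 58) = 5 - 66 = -61)
√(g + 165) = √(-61 + 165) = √104 = 2*√26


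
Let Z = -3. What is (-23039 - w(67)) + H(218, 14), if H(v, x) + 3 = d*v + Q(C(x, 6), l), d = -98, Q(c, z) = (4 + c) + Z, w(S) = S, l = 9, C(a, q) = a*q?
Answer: -44388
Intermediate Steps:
Q(c, z) = 1 + c (Q(c, z) = (4 + c) - 3 = 1 + c)
H(v, x) = -2 - 98*v + 6*x (H(v, x) = -3 + (-98*v + (1 + x*6)) = -3 + (-98*v + (1 + 6*x)) = -3 + (1 - 98*v + 6*x) = -2 - 98*v + 6*x)
(-23039 - w(67)) + H(218, 14) = (-23039 - 1*67) + (-2 - 98*218 + 6*14) = (-23039 - 67) + (-2 - 21364 + 84) = -23106 - 21282 = -44388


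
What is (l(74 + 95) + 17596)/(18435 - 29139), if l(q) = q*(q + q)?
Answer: -12453/1784 ≈ -6.9804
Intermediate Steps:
l(q) = 2*q**2 (l(q) = q*(2*q) = 2*q**2)
(l(74 + 95) + 17596)/(18435 - 29139) = (2*(74 + 95)**2 + 17596)/(18435 - 29139) = (2*169**2 + 17596)/(-10704) = (2*28561 + 17596)*(-1/10704) = (57122 + 17596)*(-1/10704) = 74718*(-1/10704) = -12453/1784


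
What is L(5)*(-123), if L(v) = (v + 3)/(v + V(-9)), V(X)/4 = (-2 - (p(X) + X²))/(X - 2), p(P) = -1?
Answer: -10824/383 ≈ -28.261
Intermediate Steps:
V(X) = 4*(-1 - X²)/(-2 + X) (V(X) = 4*((-2 - (-1 + X²))/(X - 2)) = 4*((-2 + (1 - X²))/(-2 + X)) = 4*((-1 - X²)/(-2 + X)) = 4*(-1 - X²)/(-2 + X))
L(v) = (3 + v)/(328/11 + v) (L(v) = (v + 3)/(v + 4*(-1 - 1*(-9)²)/(-2 - 9)) = (3 + v)/(v + 4*(-1 - 1*81)/(-11)) = (3 + v)/(v + 4*(-1/11)*(-1 - 81)) = (3 + v)/(v + 4*(-1/11)*(-82)) = (3 + v)/(v + 328/11) = (3 + v)/(328/11 + v))
L(5)*(-123) = (11*(3 + 5)/(328 + 11*5))*(-123) = (11*8/(328 + 55))*(-123) = (11*8/383)*(-123) = (11*(1/383)*8)*(-123) = (88/383)*(-123) = -10824/383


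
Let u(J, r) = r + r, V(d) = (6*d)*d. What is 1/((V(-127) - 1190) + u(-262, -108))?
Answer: 1/95368 ≈ 1.0486e-5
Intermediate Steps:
V(d) = 6*d²
u(J, r) = 2*r
1/((V(-127) - 1190) + u(-262, -108)) = 1/((6*(-127)² - 1190) + 2*(-108)) = 1/((6*16129 - 1190) - 216) = 1/((96774 - 1190) - 216) = 1/(95584 - 216) = 1/95368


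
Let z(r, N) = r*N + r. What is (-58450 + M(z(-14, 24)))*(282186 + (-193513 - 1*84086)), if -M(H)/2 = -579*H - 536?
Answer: -2122303986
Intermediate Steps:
z(r, N) = r + N*r (z(r, N) = N*r + r = r + N*r)
M(H) = 1072 + 1158*H (M(H) = -2*(-579*H - 536) = -2*(-536 - 579*H) = 1072 + 1158*H)
(-58450 + M(z(-14, 24)))*(282186 + (-193513 - 1*84086)) = (-58450 + (1072 + 1158*(-14*(1 + 24))))*(282186 + (-193513 - 1*84086)) = (-58450 + (1072 + 1158*(-14*25)))*(282186 + (-193513 - 84086)) = (-58450 + (1072 + 1158*(-350)))*(282186 - 277599) = (-58450 + (1072 - 405300))*4587 = (-58450 - 404228)*4587 = -462678*4587 = -2122303986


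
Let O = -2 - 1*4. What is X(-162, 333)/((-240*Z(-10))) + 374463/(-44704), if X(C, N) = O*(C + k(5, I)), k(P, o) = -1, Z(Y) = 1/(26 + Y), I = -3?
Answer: -16445819/223520 ≈ -73.577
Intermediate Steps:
O = -6 (O = -2 - 4 = -6)
X(C, N) = 6 - 6*C (X(C, N) = -6*(C - 1) = -6*(-1 + C) = 6 - 6*C)
X(-162, 333)/((-240*Z(-10))) + 374463/(-44704) = (6 - 6*(-162))/((-240/(26 - 10))) + 374463/(-44704) = (6 + 972)/((-240/16)) + 374463*(-1/44704) = 978/((-240*1/16)) - 374463/44704 = 978/(-15) - 374463/44704 = 978*(-1/15) - 374463/44704 = -326/5 - 374463/44704 = -16445819/223520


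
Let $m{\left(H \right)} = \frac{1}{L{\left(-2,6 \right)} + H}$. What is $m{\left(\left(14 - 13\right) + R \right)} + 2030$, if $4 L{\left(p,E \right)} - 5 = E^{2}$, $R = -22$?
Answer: $\frac{87286}{43} \approx 2029.9$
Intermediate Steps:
$L{\left(p,E \right)} = \frac{5}{4} + \frac{E^{2}}{4}$
$m{\left(H \right)} = \frac{1}{\frac{41}{4} + H}$ ($m{\left(H \right)} = \frac{1}{\left(\frac{5}{4} + \frac{6^{2}}{4}\right) + H} = \frac{1}{\left(\frac{5}{4} + \frac{1}{4} \cdot 36\right) + H} = \frac{1}{\left(\frac{5}{4} + 9\right) + H} = \frac{1}{\frac{41}{4} + H}$)
$m{\left(\left(14 - 13\right) + R \right)} + 2030 = \frac{4}{41 + 4 \left(\left(14 - 13\right) - 22\right)} + 2030 = \frac{4}{41 + 4 \left(1 - 22\right)} + 2030 = \frac{4}{41 + 4 \left(-21\right)} + 2030 = \frac{4}{41 - 84} + 2030 = \frac{4}{-43} + 2030 = 4 \left(- \frac{1}{43}\right) + 2030 = - \frac{4}{43} + 2030 = \frac{87286}{43}$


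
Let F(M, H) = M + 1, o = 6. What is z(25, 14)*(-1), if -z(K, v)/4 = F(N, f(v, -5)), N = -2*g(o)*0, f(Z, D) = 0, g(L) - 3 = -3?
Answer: 4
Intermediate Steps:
g(L) = 0 (g(L) = 3 - 3 = 0)
N = 0 (N = -2*0*0 = 0*0 = 0)
F(M, H) = 1 + M
z(K, v) = -4 (z(K, v) = -4*(1 + 0) = -4*1 = -4)
z(25, 14)*(-1) = -4*(-1) = 4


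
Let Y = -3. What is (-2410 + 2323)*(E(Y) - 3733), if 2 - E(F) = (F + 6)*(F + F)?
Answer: 323031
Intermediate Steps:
E(F) = 2 - 2*F*(6 + F) (E(F) = 2 - (F + 6)*(F + F) = 2 - (6 + F)*2*F = 2 - 2*F*(6 + F))
(-2410 + 2323)*(E(Y) - 3733) = (-2410 + 2323)*((2 - 12*(-3) - 2*(-3)²) - 3733) = -87*((2 + 36 - 2*9) - 3733) = -87*((2 + 36 - 18) - 3733) = -87*(20 - 3733) = -87*(-3713) = 323031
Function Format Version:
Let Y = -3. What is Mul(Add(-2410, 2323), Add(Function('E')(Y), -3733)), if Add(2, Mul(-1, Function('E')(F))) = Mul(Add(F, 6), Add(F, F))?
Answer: 323031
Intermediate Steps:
Function('E')(F) = Add(2, Mul(-2, F, Add(6, F))) (Function('E')(F) = Add(2, Mul(-1, Mul(Add(F, 6), Add(F, F)))) = Add(2, Mul(-1, Mul(Add(6, F), Mul(2, F)))) = Add(2, Mul(-1, Mul(2, F, Add(6, F)))) = Add(2, Mul(-2, F, Add(6, F))))
Mul(Add(-2410, 2323), Add(Function('E')(Y), -3733)) = Mul(Add(-2410, 2323), Add(Add(2, Mul(-12, -3), Mul(-2, Pow(-3, 2))), -3733)) = Mul(-87, Add(Add(2, 36, Mul(-2, 9)), -3733)) = Mul(-87, Add(Add(2, 36, -18), -3733)) = Mul(-87, Add(20, -3733)) = Mul(-87, -3713) = 323031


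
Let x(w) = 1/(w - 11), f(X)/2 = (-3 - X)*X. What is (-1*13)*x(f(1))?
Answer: 13/19 ≈ 0.68421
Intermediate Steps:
f(X) = 2*X*(-3 - X) (f(X) = 2*((-3 - X)*X) = 2*(X*(-3 - X)) = 2*X*(-3 - X))
x(w) = 1/(-11 + w)
(-1*13)*x(f(1)) = (-1*13)/(-11 - 2*1*(3 + 1)) = -13/(-11 - 2*1*4) = -13/(-11 - 8) = -13/(-19) = -13*(-1/19) = 13/19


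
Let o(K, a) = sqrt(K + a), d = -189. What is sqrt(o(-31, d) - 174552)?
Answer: sqrt(-174552 + 2*I*sqrt(55)) ≈ 0.018 + 417.79*I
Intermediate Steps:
sqrt(o(-31, d) - 174552) = sqrt(sqrt(-31 - 189) - 174552) = sqrt(sqrt(-220) - 174552) = sqrt(2*I*sqrt(55) - 174552) = sqrt(-174552 + 2*I*sqrt(55))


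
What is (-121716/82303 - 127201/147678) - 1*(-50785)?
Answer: 617229836711339/12154342434 ≈ 50783.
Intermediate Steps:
(-121716/82303 - 127201/147678) - 1*(-50785) = (-121716*1/82303 - 127201*1/147678) + 50785 = (-121716/82303 - 127201/147678) + 50785 = -28443799351/12154342434 + 50785 = 617229836711339/12154342434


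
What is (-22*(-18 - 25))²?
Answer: 894916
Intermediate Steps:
(-22*(-18 - 25))² = (-22*(-43))² = 946² = 894916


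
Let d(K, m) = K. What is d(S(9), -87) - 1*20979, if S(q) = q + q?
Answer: -20961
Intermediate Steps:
S(q) = 2*q
d(S(9), -87) - 1*20979 = 2*9 - 1*20979 = 18 - 20979 = -20961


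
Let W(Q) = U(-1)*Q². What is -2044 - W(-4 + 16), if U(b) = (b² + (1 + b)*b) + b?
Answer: -2044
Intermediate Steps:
U(b) = b + b² + b*(1 + b) (U(b) = (b² + b*(1 + b)) + b = b + b² + b*(1 + b))
W(Q) = 0 (W(Q) = (2*(-1)*(1 - 1))*Q² = (2*(-1)*0)*Q² = 0*Q² = 0)
-2044 - W(-4 + 16) = -2044 - 1*0 = -2044 + 0 = -2044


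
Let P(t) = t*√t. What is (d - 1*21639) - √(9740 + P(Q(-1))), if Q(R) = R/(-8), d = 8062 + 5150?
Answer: -8427 - √(623360 + 2*√2)/8 ≈ -8525.7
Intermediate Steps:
d = 13212
Q(R) = -R/8 (Q(R) = R*(-⅛) = -R/8)
P(t) = t^(3/2)
(d - 1*21639) - √(9740 + P(Q(-1))) = (13212 - 1*21639) - √(9740 + (-⅛*(-1))^(3/2)) = (13212 - 21639) - √(9740 + (⅛)^(3/2)) = -8427 - √(9740 + √2/32)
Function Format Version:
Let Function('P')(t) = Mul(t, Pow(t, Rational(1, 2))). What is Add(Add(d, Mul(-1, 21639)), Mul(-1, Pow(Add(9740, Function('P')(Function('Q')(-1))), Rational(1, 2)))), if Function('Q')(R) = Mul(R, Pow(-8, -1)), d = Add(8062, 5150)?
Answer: Add(-8427, Mul(Rational(-1, 8), Pow(Add(623360, Mul(2, Pow(2, Rational(1, 2)))), Rational(1, 2)))) ≈ -8525.7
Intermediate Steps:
d = 13212
Function('Q')(R) = Mul(Rational(-1, 8), R) (Function('Q')(R) = Mul(R, Rational(-1, 8)) = Mul(Rational(-1, 8), R))
Function('P')(t) = Pow(t, Rational(3, 2))
Add(Add(d, Mul(-1, 21639)), Mul(-1, Pow(Add(9740, Function('P')(Function('Q')(-1))), Rational(1, 2)))) = Add(Add(13212, Mul(-1, 21639)), Mul(-1, Pow(Add(9740, Pow(Mul(Rational(-1, 8), -1), Rational(3, 2))), Rational(1, 2)))) = Add(Add(13212, -21639), Mul(-1, Pow(Add(9740, Pow(Rational(1, 8), Rational(3, 2))), Rational(1, 2)))) = Add(-8427, Mul(-1, Pow(Add(9740, Mul(Rational(1, 32), Pow(2, Rational(1, 2)))), Rational(1, 2))))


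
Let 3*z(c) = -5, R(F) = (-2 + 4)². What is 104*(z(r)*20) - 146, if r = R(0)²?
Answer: -10838/3 ≈ -3612.7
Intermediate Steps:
R(F) = 4 (R(F) = 2² = 4)
r = 16 (r = 4² = 16)
z(c) = -5/3 (z(c) = (⅓)*(-5) = -5/3)
104*(z(r)*20) - 146 = 104*(-5/3*20) - 146 = 104*(-100/3) - 146 = -10400/3 - 146 = -10838/3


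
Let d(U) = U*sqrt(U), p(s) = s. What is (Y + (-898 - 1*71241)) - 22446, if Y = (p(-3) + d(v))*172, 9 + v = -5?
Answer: -95101 - 2408*I*sqrt(14) ≈ -95101.0 - 9009.9*I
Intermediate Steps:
v = -14 (v = -9 - 5 = -14)
d(U) = U**(3/2)
Y = -516 - 2408*I*sqrt(14) (Y = (-3 + (-14)**(3/2))*172 = (-3 - 14*I*sqrt(14))*172 = -516 - 2408*I*sqrt(14) ≈ -516.0 - 9009.9*I)
(Y + (-898 - 1*71241)) - 22446 = ((-516 - 2408*I*sqrt(14)) + (-898 - 1*71241)) - 22446 = ((-516 - 2408*I*sqrt(14)) + (-898 - 71241)) - 22446 = ((-516 - 2408*I*sqrt(14)) - 72139) - 22446 = (-72655 - 2408*I*sqrt(14)) - 22446 = -95101 - 2408*I*sqrt(14)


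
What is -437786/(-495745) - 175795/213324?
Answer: 6240768389/105754306380 ≈ 0.059012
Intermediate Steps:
-437786/(-495745) - 175795/213324 = -437786*(-1/495745) - 175795*1/213324 = 437786/495745 - 175795/213324 = 6240768389/105754306380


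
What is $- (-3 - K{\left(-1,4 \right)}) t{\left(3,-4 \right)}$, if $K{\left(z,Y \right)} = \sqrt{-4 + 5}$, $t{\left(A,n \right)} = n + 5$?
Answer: $4$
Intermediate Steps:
$t{\left(A,n \right)} = 5 + n$
$K{\left(z,Y \right)} = 1$ ($K{\left(z,Y \right)} = \sqrt{1} = 1$)
$- (-3 - K{\left(-1,4 \right)}) t{\left(3,-4 \right)} = - (-3 - 1) \left(5 - 4\right) = - (-3 - 1) 1 = \left(-1\right) \left(-4\right) 1 = 4 \cdot 1 = 4$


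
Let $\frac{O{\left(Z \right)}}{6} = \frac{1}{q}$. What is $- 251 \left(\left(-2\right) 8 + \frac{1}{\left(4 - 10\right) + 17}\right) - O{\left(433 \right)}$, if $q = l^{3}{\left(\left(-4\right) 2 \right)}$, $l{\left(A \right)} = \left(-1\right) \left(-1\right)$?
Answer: $\frac{43859}{11} \approx 3987.2$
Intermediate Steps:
$l{\left(A \right)} = 1$
$q = 1$ ($q = 1^{3} = 1$)
$O{\left(Z \right)} = 6$ ($O{\left(Z \right)} = \frac{6}{1} = 6 \cdot 1 = 6$)
$- 251 \left(\left(-2\right) 8 + \frac{1}{\left(4 - 10\right) + 17}\right) - O{\left(433 \right)} = - 251 \left(\left(-2\right) 8 + \frac{1}{\left(4 - 10\right) + 17}\right) - 6 = - 251 \left(-16 + \frac{1}{-6 + 17}\right) - 6 = - 251 \left(-16 + \frac{1}{11}\right) - 6 = \left(-251\right) \left(- \frac{175}{11}\right) - 6 = \frac{43925}{11} - 6 = \frac{43859}{11}$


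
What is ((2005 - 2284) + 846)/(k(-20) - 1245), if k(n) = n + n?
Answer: -567/1285 ≈ -0.44125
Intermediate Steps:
k(n) = 2*n
((2005 - 2284) + 846)/(k(-20) - 1245) = ((2005 - 2284) + 846)/(2*(-20) - 1245) = (-279 + 846)/(-40 - 1245) = 567/(-1285) = 567*(-1/1285) = -567/1285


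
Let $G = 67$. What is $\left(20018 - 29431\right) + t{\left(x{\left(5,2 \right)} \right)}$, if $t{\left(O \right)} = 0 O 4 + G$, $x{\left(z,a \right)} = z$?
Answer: $-9346$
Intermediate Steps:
$t{\left(O \right)} = 67$ ($t{\left(O \right)} = 0 O 4 + 67 = 0 \cdot 4 + 67 = 0 + 67 = 67$)
$\left(20018 - 29431\right) + t{\left(x{\left(5,2 \right)} \right)} = \left(20018 - 29431\right) + 67 = -9413 + 67 = -9346$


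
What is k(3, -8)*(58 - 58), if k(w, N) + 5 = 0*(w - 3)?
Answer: 0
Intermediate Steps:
k(w, N) = -5 (k(w, N) = -5 + 0*(w - 3) = -5 + 0*(-3 + w) = -5 + 0 = -5)
k(3, -8)*(58 - 58) = -5*(58 - 58) = -5*0 = 0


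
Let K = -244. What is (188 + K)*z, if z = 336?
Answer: -18816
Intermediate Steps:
(188 + K)*z = (188 - 244)*336 = -56*336 = -18816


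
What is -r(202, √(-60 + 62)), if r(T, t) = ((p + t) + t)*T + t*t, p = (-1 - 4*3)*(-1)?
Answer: -2628 - 404*√2 ≈ -3199.3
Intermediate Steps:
p = 13 (p = (-1 - 12)*(-1) = -13*(-1) = 13)
r(T, t) = t² + T*(13 + 2*t) (r(T, t) = ((13 + t) + t)*T + t*t = (13 + 2*t)*T + t² = T*(13 + 2*t) + t² = t² + T*(13 + 2*t))
-r(202, √(-60 + 62)) = -((√(-60 + 62))² + 13*202 + 2*202*√(-60 + 62)) = -((√2)² + 2626 + 2*202*√2) = -(2 + 2626 + 404*√2) = -(2628 + 404*√2) = -2628 - 404*√2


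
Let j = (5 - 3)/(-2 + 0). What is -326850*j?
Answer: 326850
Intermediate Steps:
j = -1 (j = 2/(-2) = 2*(-½) = -1)
-326850*j = -326850*(-1) = 326850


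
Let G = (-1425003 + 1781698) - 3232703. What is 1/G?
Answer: -1/2876008 ≈ -3.4770e-7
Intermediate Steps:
G = -2876008 (G = 356695 - 3232703 = -2876008)
1/G = 1/(-2876008) = -1/2876008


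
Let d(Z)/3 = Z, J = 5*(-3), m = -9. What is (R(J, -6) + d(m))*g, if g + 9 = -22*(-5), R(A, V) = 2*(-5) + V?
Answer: -4343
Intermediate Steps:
J = -15
R(A, V) = -10 + V
d(Z) = 3*Z
g = 101 (g = -9 - 22*(-5) = -9 + 110 = 101)
(R(J, -6) + d(m))*g = ((-10 - 6) + 3*(-9))*101 = (-16 - 27)*101 = -43*101 = -4343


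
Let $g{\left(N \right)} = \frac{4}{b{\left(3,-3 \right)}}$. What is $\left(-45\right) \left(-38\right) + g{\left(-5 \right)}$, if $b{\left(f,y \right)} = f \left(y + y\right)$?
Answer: $\frac{15388}{9} \approx 1709.8$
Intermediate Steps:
$b{\left(f,y \right)} = 2 f y$ ($b{\left(f,y \right)} = f 2 y = 2 f y$)
$g{\left(N \right)} = - \frac{2}{9}$ ($g{\left(N \right)} = \frac{4}{2 \cdot 3 \left(-3\right)} = \frac{4}{-18} = 4 \left(- \frac{1}{18}\right) = - \frac{2}{9}$)
$\left(-45\right) \left(-38\right) + g{\left(-5 \right)} = \left(-45\right) \left(-38\right) - \frac{2}{9} = 1710 - \frac{2}{9} = \frac{15388}{9}$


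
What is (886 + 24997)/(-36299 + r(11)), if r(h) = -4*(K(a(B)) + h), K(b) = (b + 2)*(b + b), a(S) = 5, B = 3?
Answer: -25883/36623 ≈ -0.70674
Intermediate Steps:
K(b) = 2*b*(2 + b) (K(b) = (2 + b)*(2*b) = 2*b*(2 + b))
r(h) = -280 - 4*h (r(h) = -4*(2*5*(2 + 5) + h) = -4*(2*5*7 + h) = -4*(70 + h) = -280 - 4*h)
(886 + 24997)/(-36299 + r(11)) = (886 + 24997)/(-36299 + (-280 - 4*11)) = 25883/(-36299 + (-280 - 44)) = 25883/(-36299 - 324) = 25883/(-36623) = 25883*(-1/36623) = -25883/36623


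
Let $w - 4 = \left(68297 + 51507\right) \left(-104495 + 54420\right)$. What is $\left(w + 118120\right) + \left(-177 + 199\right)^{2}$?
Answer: $-5999066692$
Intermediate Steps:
$w = -5999185296$ ($w = 4 + \left(68297 + 51507\right) \left(-104495 + 54420\right) = 4 + 119804 \left(-50075\right) = 4 - 5999185300 = -5999185296$)
$\left(w + 118120\right) + \left(-177 + 199\right)^{2} = \left(-5999185296 + 118120\right) + \left(-177 + 199\right)^{2} = -5999067176 + 22^{2} = -5999067176 + 484 = -5999066692$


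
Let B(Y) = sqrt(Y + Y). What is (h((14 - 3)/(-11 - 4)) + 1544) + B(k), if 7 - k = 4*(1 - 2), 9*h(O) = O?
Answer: 208429/135 + sqrt(22) ≈ 1548.6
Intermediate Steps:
h(O) = O/9
k = 11 (k = 7 - 4*(1 - 2) = 7 - 4*(-1) = 7 - 1*(-4) = 7 + 4 = 11)
B(Y) = sqrt(2)*sqrt(Y) (B(Y) = sqrt(2*Y) = sqrt(2)*sqrt(Y))
(h((14 - 3)/(-11 - 4)) + 1544) + B(k) = (((14 - 3)/(-11 - 4))/9 + 1544) + sqrt(2)*sqrt(11) = ((11/(-15))/9 + 1544) + sqrt(22) = ((11*(-1/15))/9 + 1544) + sqrt(22) = ((1/9)*(-11/15) + 1544) + sqrt(22) = (-11/135 + 1544) + sqrt(22) = 208429/135 + sqrt(22)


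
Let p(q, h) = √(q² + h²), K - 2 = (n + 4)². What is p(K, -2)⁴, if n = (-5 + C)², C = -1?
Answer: 6586450022464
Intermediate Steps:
n = 36 (n = (-5 - 1)² = (-6)² = 36)
K = 1602 (K = 2 + (36 + 4)² = 2 + 40² = 2 + 1600 = 1602)
p(q, h) = √(h² + q²)
p(K, -2)⁴ = (√((-2)² + 1602²))⁴ = (√(4 + 2566404))⁴ = (√2566408)⁴ = (2*√641602)⁴ = 6586450022464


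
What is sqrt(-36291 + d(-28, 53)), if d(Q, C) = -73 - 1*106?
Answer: I*sqrt(36470) ≈ 190.97*I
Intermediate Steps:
d(Q, C) = -179 (d(Q, C) = -73 - 106 = -179)
sqrt(-36291 + d(-28, 53)) = sqrt(-36291 - 179) = sqrt(-36470) = I*sqrt(36470)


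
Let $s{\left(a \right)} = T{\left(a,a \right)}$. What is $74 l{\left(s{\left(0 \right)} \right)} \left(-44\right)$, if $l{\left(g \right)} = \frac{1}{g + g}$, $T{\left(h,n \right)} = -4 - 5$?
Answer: $\frac{1628}{9} \approx 180.89$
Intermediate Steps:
$T{\left(h,n \right)} = -9$
$s{\left(a \right)} = -9$
$l{\left(g \right)} = \frac{1}{2 g}$
$74 l{\left(s{\left(0 \right)} \right)} \left(-44\right) = 74 \frac{1}{2 \left(-9\right)} \left(-44\right) = 74 \cdot \frac{1}{2} \left(- \frac{1}{9}\right) \left(-44\right) = 74 \left(- \frac{1}{18}\right) \left(-44\right) = \left(- \frac{37}{9}\right) \left(-44\right) = \frac{1628}{9}$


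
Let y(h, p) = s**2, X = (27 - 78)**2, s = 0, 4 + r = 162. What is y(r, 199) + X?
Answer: 2601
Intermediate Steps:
r = 158 (r = -4 + 162 = 158)
X = 2601 (X = (-51)**2 = 2601)
y(h, p) = 0 (y(h, p) = 0**2 = 0)
y(r, 199) + X = 0 + 2601 = 2601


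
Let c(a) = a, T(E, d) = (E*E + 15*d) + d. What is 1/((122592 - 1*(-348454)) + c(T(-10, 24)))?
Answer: 1/471530 ≈ 2.1208e-6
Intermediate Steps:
T(E, d) = E² + 16*d (T(E, d) = (E² + 15*d) + d = E² + 16*d)
1/((122592 - 1*(-348454)) + c(T(-10, 24))) = 1/((122592 - 1*(-348454)) + ((-10)² + 16*24)) = 1/((122592 + 348454) + (100 + 384)) = 1/(471046 + 484) = 1/471530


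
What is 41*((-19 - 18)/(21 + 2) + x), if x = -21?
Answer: -21320/23 ≈ -926.96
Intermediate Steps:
41*((-19 - 18)/(21 + 2) + x) = 41*((-19 - 18)/(21 + 2) - 21) = 41*(-37/23 - 21) = 41*(-520/23) = -21320/23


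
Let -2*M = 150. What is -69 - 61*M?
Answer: 4506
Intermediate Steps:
M = -75 (M = -1/2*150 = -75)
-69 - 61*M = -69 - 61*(-75) = -69 + 4575 = 4506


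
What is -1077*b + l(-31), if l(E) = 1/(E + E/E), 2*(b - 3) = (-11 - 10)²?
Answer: -3610643/15 ≈ -2.4071e+5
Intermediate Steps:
b = 447/2 (b = 3 + (-11 - 10)²/2 = 3 + (½)*(-21)² = 3 + (½)*441 = 3 + 441/2 = 447/2 ≈ 223.50)
l(E) = 1/(1 + E) (l(E) = 1/(E + 1) = 1/(1 + E))
-1077*b + l(-31) = -1077*447/2 + 1/(1 - 31) = -481419/2 + 1/(-30) = -481419/2 - 1/30 = -3610643/15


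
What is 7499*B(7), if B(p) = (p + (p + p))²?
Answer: 3307059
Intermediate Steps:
B(p) = 9*p² (B(p) = (p + 2*p)² = (3*p)² = 9*p²)
7499*B(7) = 7499*(9*7²) = 7499*(9*49) = 7499*441 = 3307059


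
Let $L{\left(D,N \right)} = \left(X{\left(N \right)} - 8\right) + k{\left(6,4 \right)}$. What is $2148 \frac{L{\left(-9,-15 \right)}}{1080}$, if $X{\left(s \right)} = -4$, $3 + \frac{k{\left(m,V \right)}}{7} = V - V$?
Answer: $- \frac{1969}{30} \approx -65.633$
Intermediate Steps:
$k{\left(m,V \right)} = -21$ ($k{\left(m,V \right)} = -21 + 7 \left(V - V\right) = -21 + 7 \cdot 0 = -21 + 0 = -21$)
$L{\left(D,N \right)} = -33$ ($L{\left(D,N \right)} = \left(-4 - 8\right) - 21 = -12 - 21 = -33$)
$2148 \frac{L{\left(-9,-15 \right)}}{1080} = 2148 \left(- \frac{33}{1080}\right) = 2148 \left(\left(-33\right) \frac{1}{1080}\right) = 2148 \left(- \frac{11}{360}\right) = - \frac{1969}{30}$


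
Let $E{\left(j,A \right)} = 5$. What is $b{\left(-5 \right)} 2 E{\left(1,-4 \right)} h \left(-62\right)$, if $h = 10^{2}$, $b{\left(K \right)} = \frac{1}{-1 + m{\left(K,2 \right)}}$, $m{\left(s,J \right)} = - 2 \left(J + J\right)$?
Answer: $\frac{62000}{9} \approx 6888.9$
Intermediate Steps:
$m{\left(s,J \right)} = - 4 J$ ($m{\left(s,J \right)} = - 2 \cdot 2 J = - 4 J$)
$b{\left(K \right)} = - \frac{1}{9}$ ($b{\left(K \right)} = \frac{1}{-1 - 8} = \frac{1}{-9} = - \frac{1}{9}$)
$h = 100$
$b{\left(-5 \right)} 2 E{\left(1,-4 \right)} h \left(-62\right) = \left(- \frac{1}{9}\right) 2 \cdot 5 \cdot 100 \left(-62\right) = \left(- \frac{2}{9}\right) 5 \cdot 100 \left(-62\right) = \left(- \frac{10}{9}\right) 100 \left(-62\right) = \left(- \frac{1000}{9}\right) \left(-62\right) = \frac{62000}{9}$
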